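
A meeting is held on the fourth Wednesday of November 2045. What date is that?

November 1, 2045 is a Wednesday.
The first Wednesday is therefore November 1 (same day).
The fourth Wednesday is 1 + 3×7 = November 22.

November 22, 2045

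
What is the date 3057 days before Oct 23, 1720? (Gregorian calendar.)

June 10, 1712

−366 (one year; includes Feb 29, 1720) → Oct 23, 1719 (2691 left).
−365 (one year) → Oct 23, 1718 (2326 left).
−365 (one year) → Oct 23, 1717 (1961 left).
−365 (one year) → Oct 23, 1716 (1596 left).
−366 (one year; includes Feb 29, 1716) → Oct 23, 1715 (1230 left).
−365 (one year) → Oct 23, 1714 (865 left).
−365 (one year) → Oct 23, 1713 (500 left).
−365 (one year) → Oct 23, 1712 (135 left).
−23 → Sep 30, 1712 (end of Sep, 30 days; 112 left).
−30 → Aug 31, 1712 (end of Aug, 31 days; 82 left).
−31 → Jul 31, 1712 (end of Jul, 31 days; 51 left).
−31 → Jun 30, 1712 (end of Jun, 30 days; 20 left).
−20 → Jun 10, 1712.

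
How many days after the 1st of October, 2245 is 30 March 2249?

Oct 1, 2245 → Oct 1, 2246: 365 days.
Oct 1, 2246 → Oct 1, 2247: 365 days.
Oct 1, 2247 → Oct 1, 2248: 366 days (Feb 29, 2248 is in that span).
Oct 1, 2248 → Nov 1, 2248: 31 days (October has 31).
Nov 1, 2248 → Dec 1, 2248: 30 days (November has 30).
Dec 1, 2248 → Jan 1, 2249: 31 days (December has 31).
Jan 1, 2249 → Feb 1, 2249: 31 days (January has 31).
Feb 1, 2249 → Mar 1, 2249: 28 days (February has 28).
Mar 1, 2249 → Mar 30, 2249: 29 days.
Total: 1276 days.

1276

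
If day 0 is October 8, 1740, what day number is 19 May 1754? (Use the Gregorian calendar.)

Oct 8, 1740 → Oct 8, 1741: 365 days.
Oct 8, 1741 → Oct 8, 1742: 365 days.
Oct 8, 1742 → Oct 8, 1743: 365 days.
Oct 8, 1743 → Oct 8, 1744: 366 days (Feb 29, 1744 is in that span).
Oct 8, 1744 → Oct 8, 1745: 365 days.
Oct 8, 1745 → Oct 8, 1746: 365 days.
Oct 8, 1746 → Oct 8, 1747: 365 days.
Oct 8, 1747 → Oct 8, 1748: 366 days (Feb 29, 1748 is in that span).
Oct 8, 1748 → Oct 8, 1749: 365 days.
Oct 8, 1749 → Oct 8, 1750: 365 days.
Oct 8, 1750 → Oct 8, 1751: 365 days.
Oct 8, 1751 → Oct 8, 1752: 366 days (Feb 29, 1752 is in that span).
Oct 8, 1752 → Oct 8, 1753: 365 days.
Oct 8, 1753 → Nov 8, 1753: 31 days (October has 31).
Nov 8, 1753 → Dec 8, 1753: 30 days (November has 30).
Dec 8, 1753 → Jan 8, 1754: 31 days (December has 31).
Jan 8, 1754 → Feb 8, 1754: 31 days (January has 31).
Feb 8, 1754 → Mar 8, 1754: 28 days (February has 28).
Mar 8, 1754 → Apr 8, 1754: 31 days (March has 31).
Apr 8, 1754 → May 8, 1754: 30 days (April has 30).
May 8, 1754 → May 19, 1754: 11 days.
Total: 4971 days.

4971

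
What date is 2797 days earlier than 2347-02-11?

June 16, 2339

−365 (one year) → Feb 11, 2346 (2432 left).
−365 (one year) → Feb 11, 2345 (2067 left).
−366 (one year; includes Feb 29, 2344) → Feb 11, 2344 (1701 left).
−365 (one year) → Feb 11, 2343 (1336 left).
−365 (one year) → Feb 11, 2342 (971 left).
−365 (one year) → Feb 11, 2341 (606 left).
−366 (one year; includes Feb 29, 2340) → Feb 11, 2340 (240 left).
−11 → Jan 31, 2340 (end of Jan, 31 days; 229 left).
−31 → Dec 31, 2339 (end of Dec, 31 days; 198 left).
−31 → Nov 30, 2339 (end of Nov, 30 days; 167 left).
−30 → Oct 31, 2339 (end of Oct, 31 days; 137 left).
−31 → Sep 30, 2339 (end of Sep, 30 days; 106 left).
−30 → Aug 31, 2339 (end of Aug, 31 days; 76 left).
−31 → Jul 31, 2339 (end of Jul, 31 days; 45 left).
−31 → Jun 30, 2339 (end of Jun, 30 days; 14 left).
−14 → Jun 16, 2339.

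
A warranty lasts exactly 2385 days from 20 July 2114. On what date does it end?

+365 (one year) → Jul 20, 2115 (2020 left).
+366 (one year; includes Feb 29, 2116) → Jul 20, 2116 (1654 left).
+365 (one year) → Jul 20, 2117 (1289 left).
+365 (one year) → Jul 20, 2118 (924 left).
+365 (one year) → Jul 20, 2119 (559 left).
+366 (one year; includes Feb 29, 2120) → Jul 20, 2120 (193 left).
Jul has 31 days: +12 → Aug 1, 2120 (181 left).
Aug has 31 days: +31 → Sep 1, 2120 (150 left).
Sep has 30 days: +30 → Oct 1, 2120 (120 left).
Oct has 31 days: +31 → Nov 1, 2120 (89 left).
Nov has 30 days: +30 → Dec 1, 2120 (59 left).
Dec has 31 days: +31 → Jan 1, 2121 (28 left).
+28 → Jan 29, 2121.

January 29, 2121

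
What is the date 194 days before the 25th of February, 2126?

August 15, 2125

−25 → Jan 31, 2126 (end of Jan, 31 days; 169 left).
−31 → Dec 31, 2125 (end of Dec, 31 days; 138 left).
−31 → Nov 30, 2125 (end of Nov, 30 days; 107 left).
−30 → Oct 31, 2125 (end of Oct, 31 days; 77 left).
−31 → Sep 30, 2125 (end of Sep, 30 days; 46 left).
−30 → Aug 31, 2125 (end of Aug, 31 days; 16 left).
−16 → Aug 15, 2125.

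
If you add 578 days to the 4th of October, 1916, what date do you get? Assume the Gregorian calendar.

May 5, 1918

+365 (one year) → Oct 4, 1917 (213 left).
Oct has 31 days: +28 → Nov 1, 1917 (185 left).
Nov has 30 days: +30 → Dec 1, 1917 (155 left).
Dec has 31 days: +31 → Jan 1, 1918 (124 left).
Jan has 31 days: +31 → Feb 1, 1918 (93 left).
Feb has 28 days: +28 → Mar 1, 1918 (65 left).
Mar has 31 days: +31 → Apr 1, 1918 (34 left).
Apr has 30 days: +30 → May 1, 1918 (4 left).
+4 → May 5, 1918.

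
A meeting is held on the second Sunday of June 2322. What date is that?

June 1, 2322 is a Thursday.
The first Sunday is therefore June 4 (3 days later).
The second Sunday is 4 + 1×7 = June 11.

June 11, 2322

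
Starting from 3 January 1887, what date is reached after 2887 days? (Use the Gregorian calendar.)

+365 (one year) → Jan 3, 1888 (2522 left).
+366 (one year; includes Feb 29, 1888) → Jan 3, 1889 (2156 left).
+365 (one year) → Jan 3, 1890 (1791 left).
+365 (one year) → Jan 3, 1891 (1426 left).
+365 (one year) → Jan 3, 1892 (1061 left).
+366 (one year; includes Feb 29, 1892) → Jan 3, 1893 (695 left).
+365 (one year) → Jan 3, 1894 (330 left).
Jan has 31 days: +29 → Feb 1, 1894 (301 left).
Feb has 28 days: +28 → Mar 1, 1894 (273 left).
Mar has 31 days: +31 → Apr 1, 1894 (242 left).
Apr has 30 days: +30 → May 1, 1894 (212 left).
May has 31 days: +31 → Jun 1, 1894 (181 left).
Jun has 30 days: +30 → Jul 1, 1894 (151 left).
Jul has 31 days: +31 → Aug 1, 1894 (120 left).
Aug has 31 days: +31 → Sep 1, 1894 (89 left).
Sep has 30 days: +30 → Oct 1, 1894 (59 left).
Oct has 31 days: +31 → Nov 1, 1894 (28 left).
+28 → Nov 29, 1894.

November 29, 1894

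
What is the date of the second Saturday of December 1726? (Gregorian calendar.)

December 1, 1726 is a Sunday.
The first Saturday is therefore December 7 (6 days later).
The second Saturday is 7 + 1×7 = December 14.

December 14, 1726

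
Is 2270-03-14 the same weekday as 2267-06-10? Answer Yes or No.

From Jun 10, 2267 to Mar 14, 2270 is 1008 days.
1008 mod 7 = 0, so they are the same weekday.
(Jun 10, 2267 is a Monday; Mar 14, 2270 is a Monday.)

Yes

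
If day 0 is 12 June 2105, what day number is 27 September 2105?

107

Jun 12, 2105 → Jul 12, 2105: 30 days (June has 30).
Jul 12, 2105 → Aug 12, 2105: 31 days (July has 31).
Aug 12, 2105 → Sep 12, 2105: 31 days (August has 31).
Sep 12, 2105 → Sep 27, 2105: 15 days.
Total: 107 days.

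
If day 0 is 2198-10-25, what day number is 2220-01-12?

Oct 25, 2198 → Oct 25, 2199: 365 days.
Oct 25, 2199 → Oct 25, 2200: 365 days.
Oct 25, 2200 → Oct 25, 2201: 365 days.
Oct 25, 2201 → Oct 25, 2202: 365 days.
Oct 25, 2202 → Oct 25, 2203: 365 days.
Oct 25, 2203 → Oct 25, 2204: 366 days (Feb 29, 2204 is in that span).
Oct 25, 2204 → Oct 25, 2205: 365 days.
Oct 25, 2205 → Oct 25, 2206: 365 days.
Oct 25, 2206 → Oct 25, 2207: 365 days.
Oct 25, 2207 → Oct 25, 2208: 366 days (Feb 29, 2208 is in that span).
Oct 25, 2208 → Oct 25, 2209: 365 days.
Oct 25, 2209 → Oct 25, 2210: 365 days.
Oct 25, 2210 → Oct 25, 2211: 365 days.
Oct 25, 2211 → Oct 25, 2212: 366 days (Feb 29, 2212 is in that span).
Oct 25, 2212 → Oct 25, 2213: 365 days.
Oct 25, 2213 → Oct 25, 2214: 365 days.
Oct 25, 2214 → Oct 25, 2215: 365 days.
Oct 25, 2215 → Oct 25, 2216: 366 days (Feb 29, 2216 is in that span).
Oct 25, 2216 → Oct 25, 2217: 365 days.
Oct 25, 2217 → Oct 25, 2218: 365 days.
Oct 25, 2218 → Oct 25, 2219: 365 days.
Oct 25, 2219 → Nov 25, 2219: 31 days (October has 31).
Nov 25, 2219 → Dec 25, 2219: 30 days (November has 30).
Dec 25, 2219 → Jan 12, 2220: 18 days.
Total: 7748 days.

7748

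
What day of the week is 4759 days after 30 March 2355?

First find the weekday of Mar 30, 2355. Doomsday rule: the anchor day for the 2300s is Wednesday. For year 55: 55÷12 = 4 r 7, and 7÷4 = 1, so 4+7+1 = 12.
Wednesday + 12 ≡ Monday — that's 2355's doomsday.
In March the doomsday date is Mar 14.
Mar 30 is 16 days after Mar 14; 16 mod 7 = 2, so Monday + 2 = Wednesday.
4759 mod 7 = 6, so 4759 days after a Wednesday is Wednesday + 6 = Tuesday.

Tuesday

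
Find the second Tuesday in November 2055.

November 1, 2055 is a Monday.
The first Tuesday is therefore November 2 (1 days later).
The second Tuesday is 2 + 1×7 = November 9.

November 9, 2055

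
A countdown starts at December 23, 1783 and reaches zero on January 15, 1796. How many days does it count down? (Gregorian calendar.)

Dec 23, 1783 → Dec 23, 1784: 366 days (Feb 29, 1784 is in that span).
Dec 23, 1784 → Dec 23, 1785: 365 days.
Dec 23, 1785 → Dec 23, 1786: 365 days.
Dec 23, 1786 → Dec 23, 1787: 365 days.
Dec 23, 1787 → Dec 23, 1788: 366 days (Feb 29, 1788 is in that span).
Dec 23, 1788 → Dec 23, 1789: 365 days.
Dec 23, 1789 → Dec 23, 1790: 365 days.
Dec 23, 1790 → Dec 23, 1791: 365 days.
Dec 23, 1791 → Dec 23, 1792: 366 days (Feb 29, 1792 is in that span).
Dec 23, 1792 → Dec 23, 1793: 365 days.
Dec 23, 1793 → Dec 23, 1794: 365 days.
Dec 23, 1794 → Jan 23, 1795: 31 days (December has 31).
Jan 23, 1795 → Feb 23, 1795: 31 days (January has 31).
Feb 23, 1795 → Mar 23, 1795: 28 days (February has 28).
Mar 23, 1795 → Apr 23, 1795: 31 days (March has 31).
Apr 23, 1795 → May 23, 1795: 30 days (April has 30).
May 23, 1795 → Jun 23, 1795: 31 days (May has 31).
Jun 23, 1795 → Jul 23, 1795: 30 days (June has 30).
Jul 23, 1795 → Aug 23, 1795: 31 days (July has 31).
Aug 23, 1795 → Sep 23, 1795: 31 days (August has 31).
Sep 23, 1795 → Oct 23, 1795: 30 days (September has 30).
Oct 23, 1795 → Nov 23, 1795: 31 days (October has 31).
Nov 23, 1795 → Dec 23, 1795: 30 days (November has 30).
Dec 23, 1795 → Jan 15, 1796: 23 days.
Total: 4406 days.

4406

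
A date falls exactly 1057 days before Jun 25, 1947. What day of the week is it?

Wednesday

First find the weekday of Jun 25, 1947. Doomsday rule: the anchor day for the 1900s is Wednesday. For year 47: 47÷12 = 3 r 11, and 11÷4 = 2, so 3+11+2 = 16.
Wednesday + 16 ≡ Friday — that's 1947's doomsday.
In June the doomsday date is Jun 6.
Jun 25 is 19 days after Jun 6; 19 mod 7 = 5, so Friday + 5 = Wednesday.
1057 mod 7 = 0, so 1057 days before a Wednesday is Wednesday − 0 = Wednesday.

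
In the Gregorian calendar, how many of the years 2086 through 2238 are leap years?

36

Multiples of 4 in [2086,2238]: 38.
Of those, multiples of 100: 2 (not leap unless ÷400).
Multiples of 400: 0.
Leap years = 38 − 2 + 0 = 36.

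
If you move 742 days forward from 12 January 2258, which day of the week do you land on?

Tuesday

Jan 12, 2258 is a Tuesday.
742 mod 7 = 0, so 742 days after a Tuesday is Tuesday + 0 = Tuesday.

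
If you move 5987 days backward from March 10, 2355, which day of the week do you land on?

Tuesday

First find the weekday of Mar 10, 2355. Doomsday rule: the anchor day for the 2300s is Wednesday. For year 55: 55÷12 = 4 r 7, and 7÷4 = 1, so 4+7+1 = 12.
Wednesday + 12 ≡ Monday — that's 2355's doomsday.
In March the doomsday date is Mar 14.
Mar 10 is 4 days before Mar 14; 4 mod 7 = 4, so Monday − 4 = Thursday.
5987 mod 7 = 2, so 5987 days before a Thursday is Thursday − 2 = Tuesday.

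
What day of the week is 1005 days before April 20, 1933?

Apr 20, 1933 is a Thursday.
1005 mod 7 = 4, so 1005 days before a Thursday is Thursday − 4 = Sunday.

Sunday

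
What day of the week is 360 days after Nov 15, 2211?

Monday

Nov 15, 2211 is a Friday.
360 mod 7 = 3, so 360 days after a Friday is Friday + 3 = Monday.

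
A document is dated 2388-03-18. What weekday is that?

Doomsday rule: the anchor day for the 2300s is Wednesday. For year 88: 88÷12 = 7 r 4, and 4÷4 = 1, so 7+4+1 = 12.
Wednesday + 12 ≡ Monday — that's 2388's doomsday.
In March the doomsday date is Mar 14.
Mar 18 is 4 days after Mar 14; 4 mod 7 = 4, so Monday + 4 = Friday.

Friday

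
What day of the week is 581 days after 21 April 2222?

Sunday

First find the weekday of Apr 21, 2222. Doomsday rule: the anchor day for the 2200s is Friday. For year 22: 22÷12 = 1 r 10, and 10÷4 = 2, so 1+10+2 = 13.
Friday + 13 ≡ Thursday — that's 2222's doomsday.
In April the doomsday date is Apr 4.
Apr 21 is 17 days after Apr 4; 17 mod 7 = 3, so Thursday + 3 = Sunday.
581 mod 7 = 0, so 581 days after a Sunday is Sunday + 0 = Sunday.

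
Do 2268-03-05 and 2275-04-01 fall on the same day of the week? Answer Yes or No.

Yes

From Mar 5, 2268 to Apr 1, 2275 is 2583 days.
2583 mod 7 = 0, so they are the same weekday.
(Mar 5, 2268 is a Thursday; Apr 1, 2275 is a Thursday.)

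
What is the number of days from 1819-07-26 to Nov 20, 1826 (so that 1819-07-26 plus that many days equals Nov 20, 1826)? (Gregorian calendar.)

2674

Jul 26, 1819 → Jul 26, 1820: 366 days (Feb 29, 1820 is in that span).
Jul 26, 1820 → Jul 26, 1821: 365 days.
Jul 26, 1821 → Jul 26, 1822: 365 days.
Jul 26, 1822 → Jul 26, 1823: 365 days.
Jul 26, 1823 → Jul 26, 1824: 366 days (Feb 29, 1824 is in that span).
Jul 26, 1824 → Jul 26, 1825: 365 days.
Jul 26, 1825 → Jul 26, 1826: 365 days.
Jul 26, 1826 → Aug 26, 1826: 31 days (July has 31).
Aug 26, 1826 → Sep 26, 1826: 31 days (August has 31).
Sep 26, 1826 → Oct 26, 1826: 30 days (September has 30).
Oct 26, 1826 → Nov 20, 1826: 25 days.
Total: 2674 days.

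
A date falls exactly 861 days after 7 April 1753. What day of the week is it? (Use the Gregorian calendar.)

Saturday

Apr 7, 1753 is a Saturday.
861 mod 7 = 0, so 861 days after a Saturday is Saturday + 0 = Saturday.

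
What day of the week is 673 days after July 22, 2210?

Jul 22, 2210 is a Sunday.
673 mod 7 = 1, so 673 days after a Sunday is Sunday + 1 = Monday.

Monday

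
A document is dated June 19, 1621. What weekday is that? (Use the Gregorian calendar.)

Doomsday rule: the anchor day for the 1600s is Tuesday. For year 21: 21÷12 = 1 r 9, and 9÷4 = 2, so 1+9+2 = 12.
Tuesday + 12 ≡ Sunday — that's 1621's doomsday.
In June the doomsday date is Jun 6.
Jun 19 is 13 days after Jun 6; 13 mod 7 = 6, so Sunday + 6 = Saturday.

Saturday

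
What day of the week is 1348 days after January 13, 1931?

First find the weekday of Jan 13, 1931. Doomsday rule: the anchor day for the 1900s is Wednesday. For year 31: 31÷12 = 2 r 7, and 7÷4 = 1, so 2+7+1 = 10.
Wednesday + 10 ≡ Saturday — that's 1931's doomsday.
In January the doomsday date is Jan 3 (1931 is not a leap year).
Jan 13 is 10 days after Jan 3; 10 mod 7 = 3, so Saturday + 3 = Tuesday.
1348 mod 7 = 4, so 1348 days after a Tuesday is Tuesday + 4 = Saturday.

Saturday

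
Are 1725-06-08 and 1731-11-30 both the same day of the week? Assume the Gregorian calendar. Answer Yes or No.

From Jun 8, 1725 to Nov 30, 1731 is 2366 days.
2366 mod 7 = 0, so they are the same weekday.
(Jun 8, 1725 is a Friday; Nov 30, 1731 is a Friday.)

Yes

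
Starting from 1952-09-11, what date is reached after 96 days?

Sep has 30 days: +20 → Oct 1, 1952 (76 left).
Oct has 31 days: +31 → Nov 1, 1952 (45 left).
Nov has 30 days: +30 → Dec 1, 1952 (15 left).
+15 → Dec 16, 1952.

December 16, 1952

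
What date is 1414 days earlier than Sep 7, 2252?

October 24, 2248

−366 (one year; includes Feb 29, 2252) → Sep 7, 2251 (1048 left).
−365 (one year) → Sep 7, 2250 (683 left).
−365 (one year) → Sep 7, 2249 (318 left).
−7 → Aug 31, 2249 (end of Aug, 31 days; 311 left).
−31 → Jul 31, 2249 (end of Jul, 31 days; 280 left).
−31 → Jun 30, 2249 (end of Jun, 30 days; 249 left).
−30 → May 31, 2249 (end of May, 31 days; 219 left).
−31 → Apr 30, 2249 (end of Apr, 30 days; 188 left).
−30 → Mar 31, 2249 (end of Mar, 31 days; 158 left).
−31 → Feb 28, 2249 (end of Feb, 28 days; 127 left).
−28 → Jan 31, 2249 (end of Jan, 31 days; 99 left).
−31 → Dec 31, 2248 (end of Dec, 31 days; 68 left).
−31 → Nov 30, 2248 (end of Nov, 30 days; 37 left).
−30 → Oct 31, 2248 (end of Oct, 31 days; 7 left).
−7 → Oct 24, 2248.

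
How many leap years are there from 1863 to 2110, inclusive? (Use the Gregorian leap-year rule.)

Multiples of 4 in [1863,2110]: 62.
Of those, multiples of 100: 3 (not leap unless ÷400).
Multiples of 400: 1.
Leap years = 62 − 3 + 1 = 60.

60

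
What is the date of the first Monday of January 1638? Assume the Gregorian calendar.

January 4, 1638

January 1, 1638 is a Friday.
The first Monday is therefore January 4 (3 days later).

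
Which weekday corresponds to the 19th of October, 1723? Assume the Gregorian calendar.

Tuesday

Doomsday rule: the anchor day for the 1700s is Sunday. For year 23: 23÷12 = 1 r 11, and 11÷4 = 2, so 1+11+2 = 14.
Sunday + 14 ≡ Sunday — that's 1723's doomsday.
In October the doomsday date is Oct 10.
Oct 19 is 9 days after Oct 10; 9 mod 7 = 2, so Sunday + 2 = Tuesday.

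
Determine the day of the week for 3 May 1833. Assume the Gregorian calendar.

Friday

Doomsday rule: the anchor day for the 1800s is Friday. For year 33: 33÷12 = 2 r 9, and 9÷4 = 2, so 2+9+2 = 13.
Friday + 13 ≡ Thursday — that's 1833's doomsday.
In May the doomsday date is May 9.
May 3 is 6 days before May 9; 6 mod 7 = 6, so Thursday − 6 = Friday.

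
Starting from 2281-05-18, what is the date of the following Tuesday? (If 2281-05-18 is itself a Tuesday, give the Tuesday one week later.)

May 24, 2281

May 18, 2281 is a Wednesday.
From Wednesday to the next Tuesday is 6 days.
May 18, 2281 + 6 = May 24, 2281.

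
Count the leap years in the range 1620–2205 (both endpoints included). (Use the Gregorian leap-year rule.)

Multiples of 4 in [1620,2205]: 147.
Of those, multiples of 100: 6 (not leap unless ÷400).
Multiples of 400: 1.
Leap years = 147 − 6 + 1 = 142.

142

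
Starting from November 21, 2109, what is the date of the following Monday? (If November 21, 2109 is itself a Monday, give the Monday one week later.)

November 25, 2109

Nov 21, 2109 is a Thursday.
From Thursday to the next Monday is 4 days.
Nov 21, 2109 + 4 = Nov 25, 2109.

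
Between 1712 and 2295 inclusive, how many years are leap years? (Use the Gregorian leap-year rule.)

142

Multiples of 4 in [1712,2295]: 146.
Of those, multiples of 100: 5 (not leap unless ÷400).
Multiples of 400: 1.
Leap years = 146 − 5 + 1 = 142.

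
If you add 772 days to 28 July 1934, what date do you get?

September 7, 1936

+365 (one year) → Jul 28, 1935 (407 left).
+366 (one year; includes Feb 29, 1936) → Jul 28, 1936 (41 left).
Jul has 31 days: +4 → Aug 1, 1936 (37 left).
Aug has 31 days: +31 → Sep 1, 1936 (6 left).
+6 → Sep 7, 1936.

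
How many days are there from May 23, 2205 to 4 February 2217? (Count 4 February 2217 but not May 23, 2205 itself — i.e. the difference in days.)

4275

May 23, 2205 → May 23, 2206: 365 days.
May 23, 2206 → May 23, 2207: 365 days.
May 23, 2207 → May 23, 2208: 366 days (Feb 29, 2208 is in that span).
May 23, 2208 → May 23, 2209: 365 days.
May 23, 2209 → May 23, 2210: 365 days.
May 23, 2210 → May 23, 2211: 365 days.
May 23, 2211 → May 23, 2212: 366 days (Feb 29, 2212 is in that span).
May 23, 2212 → May 23, 2213: 365 days.
May 23, 2213 → May 23, 2214: 365 days.
May 23, 2214 → May 23, 2215: 365 days.
May 23, 2215 → May 23, 2216: 366 days (Feb 29, 2216 is in that span).
May 23, 2216 → Jun 23, 2216: 31 days (May has 31).
Jun 23, 2216 → Jul 23, 2216: 30 days (June has 30).
Jul 23, 2216 → Aug 23, 2216: 31 days (July has 31).
Aug 23, 2216 → Sep 23, 2216: 31 days (August has 31).
Sep 23, 2216 → Oct 23, 2216: 30 days (September has 30).
Oct 23, 2216 → Nov 23, 2216: 31 days (October has 31).
Nov 23, 2216 → Dec 23, 2216: 30 days (November has 30).
Dec 23, 2216 → Jan 23, 2217: 31 days (December has 31).
Jan 23, 2217 → Feb 4, 2217: 12 days.
Total: 4275 days.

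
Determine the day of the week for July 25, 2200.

Friday

Doomsday rule: the anchor day for the 2200s is Friday. For year 00: 0÷12 = 0 r 0, and 0÷4 = 0, so 0+0+0 = 0.
Friday + 0 ≡ Friday — that's 2200's doomsday.
In July the doomsday date is Jul 11.
Jul 25 is 14 days after Jul 11; 14 mod 7 = 0, so Friday + 0 = Friday.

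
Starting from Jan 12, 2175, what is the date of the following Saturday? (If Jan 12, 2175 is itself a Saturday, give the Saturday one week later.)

Jan 12, 2175 is a Thursday.
From Thursday to the next Saturday is 2 days.
Jan 12, 2175 + 2 = Jan 14, 2175.

January 14, 2175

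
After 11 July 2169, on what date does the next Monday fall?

July 17, 2169

Jul 11, 2169 is a Tuesday.
From Tuesday to the next Monday is 6 days.
Jul 11, 2169 + 6 = Jul 17, 2169.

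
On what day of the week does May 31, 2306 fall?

Thursday

Doomsday rule: the anchor day for the 2300s is Wednesday. For year 06: 6÷12 = 0 r 6, and 6÷4 = 1, so 0+6+1 = 7.
Wednesday + 7 ≡ Wednesday — that's 2306's doomsday.
In May the doomsday date is May 9.
May 31 is 22 days after May 9; 22 mod 7 = 1, so Wednesday + 1 = Thursday.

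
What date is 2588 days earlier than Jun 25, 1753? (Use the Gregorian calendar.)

May 25, 1746

−365 (one year) → Jun 25, 1752 (2223 left).
−366 (one year; includes Feb 29, 1752) → Jun 25, 1751 (1857 left).
−365 (one year) → Jun 25, 1750 (1492 left).
−365 (one year) → Jun 25, 1749 (1127 left).
−365 (one year) → Jun 25, 1748 (762 left).
−366 (one year; includes Feb 29, 1748) → Jun 25, 1747 (396 left).
−25 → May 31, 1747 (end of May, 31 days; 371 left).
−31 → Apr 30, 1747 (end of Apr, 30 days; 340 left).
−30 → Mar 31, 1747 (end of Mar, 31 days; 310 left).
−31 → Feb 28, 1747 (end of Feb, 28 days; 279 left).
−28 → Jan 31, 1747 (end of Jan, 31 days; 251 left).
−31 → Dec 31, 1746 (end of Dec, 31 days; 220 left).
−31 → Nov 30, 1746 (end of Nov, 30 days; 189 left).
−30 → Oct 31, 1746 (end of Oct, 31 days; 159 left).
−31 → Sep 30, 1746 (end of Sep, 30 days; 128 left).
−30 → Aug 31, 1746 (end of Aug, 31 days; 98 left).
−31 → Jul 31, 1746 (end of Jul, 31 days; 67 left).
−31 → Jun 30, 1746 (end of Jun, 30 days; 36 left).
−30 → May 31, 1746 (end of May, 31 days; 6 left).
−6 → May 25, 1746.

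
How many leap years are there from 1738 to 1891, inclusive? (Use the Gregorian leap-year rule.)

37

Multiples of 4 in [1738,1891]: 38.
Of those, multiples of 100: 1 (not leap unless ÷400).
Multiples of 400: 0.
Leap years = 38 − 1 + 0 = 37.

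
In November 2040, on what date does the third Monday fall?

November 19, 2040

November 1, 2040 is a Thursday.
The first Monday is therefore November 5 (4 days later).
The third Monday is 5 + 2×7 = November 19.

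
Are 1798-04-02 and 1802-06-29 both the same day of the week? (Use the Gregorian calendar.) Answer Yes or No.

From Apr 2, 1798 to Jun 29, 1802 is 1548 days.
1548 mod 7 = 1, so they are different weekdays.
(Apr 2, 1798 is a Monday; Jun 29, 1802 is a Tuesday.)

No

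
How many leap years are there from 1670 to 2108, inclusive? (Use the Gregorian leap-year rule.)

106

Multiples of 4 in [1670,2108]: 110.
Of those, multiples of 100: 5 (not leap unless ÷400).
Multiples of 400: 1.
Leap years = 110 − 5 + 1 = 106.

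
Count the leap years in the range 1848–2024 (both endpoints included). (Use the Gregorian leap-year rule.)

Multiples of 4 in [1848,2024]: 45.
Of those, multiples of 100: 2 (not leap unless ÷400).
Multiples of 400: 1.
Leap years = 45 − 2 + 1 = 44.

44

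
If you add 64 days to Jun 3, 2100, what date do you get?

Jun has 30 days: +28 → Jul 1, 2100 (36 left).
Jul has 31 days: +31 → Aug 1, 2100 (5 left).
+5 → Aug 6, 2100.

August 6, 2100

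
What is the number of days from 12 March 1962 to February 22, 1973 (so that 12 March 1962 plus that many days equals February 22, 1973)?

Mar 12, 1962 → Mar 12, 1963: 365 days.
Mar 12, 1963 → Mar 12, 1964: 366 days (Feb 29, 1964 is in that span).
Mar 12, 1964 → Mar 12, 1965: 365 days.
Mar 12, 1965 → Mar 12, 1966: 365 days.
Mar 12, 1966 → Mar 12, 1967: 365 days.
Mar 12, 1967 → Mar 12, 1968: 366 days (Feb 29, 1968 is in that span).
Mar 12, 1968 → Mar 12, 1969: 365 days.
Mar 12, 1969 → Mar 12, 1970: 365 days.
Mar 12, 1970 → Mar 12, 1971: 365 days.
Mar 12, 1971 → Mar 12, 1972: 366 days (Feb 29, 1972 is in that span).
Mar 12, 1972 → Apr 12, 1972: 31 days (March has 31).
Apr 12, 1972 → May 12, 1972: 30 days (April has 30).
May 12, 1972 → Jun 12, 1972: 31 days (May has 31).
Jun 12, 1972 → Jul 12, 1972: 30 days (June has 30).
Jul 12, 1972 → Aug 12, 1972: 31 days (July has 31).
Aug 12, 1972 → Sep 12, 1972: 31 days (August has 31).
Sep 12, 1972 → Oct 12, 1972: 30 days (September has 30).
Oct 12, 1972 → Nov 12, 1972: 31 days (October has 31).
Nov 12, 1972 → Dec 12, 1972: 30 days (November has 30).
Dec 12, 1972 → Jan 12, 1973: 31 days (December has 31).
Jan 12, 1973 → Feb 12, 1973: 31 days (January has 31).
Feb 12, 1973 → Feb 22, 1973: 10 days.
Total: 4000 days.

4000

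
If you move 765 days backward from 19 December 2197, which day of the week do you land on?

Sunday

Dec 19, 2197 is a Tuesday.
765 mod 7 = 2, so 765 days before a Tuesday is Tuesday − 2 = Sunday.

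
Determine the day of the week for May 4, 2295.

Doomsday rule: the anchor day for the 2200s is Friday. For year 95: 95÷12 = 7 r 11, and 11÷4 = 2, so 7+11+2 = 20.
Friday + 20 ≡ Thursday — that's 2295's doomsday.
In May the doomsday date is May 9.
May 4 is 5 days before May 9; 5 mod 7 = 5, so Thursday − 5 = Saturday.

Saturday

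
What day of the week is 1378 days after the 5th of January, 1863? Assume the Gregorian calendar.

First find the weekday of Jan 5, 1863. Doomsday rule: the anchor day for the 1800s is Friday. For year 63: 63÷12 = 5 r 3, and 3÷4 = 0, so 5+3+0 = 8.
Friday + 8 ≡ Saturday — that's 1863's doomsday.
In January the doomsday date is Jan 3 (1863 is not a leap year).
Jan 5 is 2 days after Jan 3; 2 mod 7 = 2, so Saturday + 2 = Monday.
1378 mod 7 = 6, so 1378 days after a Monday is Monday + 6 = Sunday.

Sunday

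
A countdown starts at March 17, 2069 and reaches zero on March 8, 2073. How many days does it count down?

1452

Mar 17, 2069 → Mar 17, 2070: 365 days.
Mar 17, 2070 → Mar 17, 2071: 365 days.
Mar 17, 2071 → Mar 17, 2072: 366 days (Feb 29, 2072 is in that span).
Mar 17, 2072 → Apr 17, 2072: 31 days (March has 31).
Apr 17, 2072 → May 17, 2072: 30 days (April has 30).
May 17, 2072 → Jun 17, 2072: 31 days (May has 31).
Jun 17, 2072 → Jul 17, 2072: 30 days (June has 30).
Jul 17, 2072 → Aug 17, 2072: 31 days (July has 31).
Aug 17, 2072 → Sep 17, 2072: 31 days (August has 31).
Sep 17, 2072 → Oct 17, 2072: 30 days (September has 30).
Oct 17, 2072 → Nov 17, 2072: 31 days (October has 31).
Nov 17, 2072 → Dec 17, 2072: 30 days (November has 30).
Dec 17, 2072 → Jan 17, 2073: 31 days (December has 31).
Jan 17, 2073 → Feb 17, 2073: 31 days (January has 31).
Feb 17, 2073 → Mar 8, 2073: 19 days.
Total: 1452 days.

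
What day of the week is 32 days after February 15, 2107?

Feb 15, 2107 is a Tuesday.
32 mod 7 = 4, so 32 days after a Tuesday is Tuesday + 4 = Saturday.

Saturday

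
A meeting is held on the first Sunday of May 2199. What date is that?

May 5, 2199

May 1, 2199 is a Wednesday.
The first Sunday is therefore May 5 (4 days later).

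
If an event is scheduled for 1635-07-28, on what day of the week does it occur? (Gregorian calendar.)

Saturday

Doomsday rule: the anchor day for the 1600s is Tuesday. For year 35: 35÷12 = 2 r 11, and 11÷4 = 2, so 2+11+2 = 15.
Tuesday + 15 ≡ Wednesday — that's 1635's doomsday.
In July the doomsday date is Jul 11.
Jul 28 is 17 days after Jul 11; 17 mod 7 = 3, so Wednesday + 3 = Saturday.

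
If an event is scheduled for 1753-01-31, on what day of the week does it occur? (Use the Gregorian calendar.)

Doomsday rule: the anchor day for the 1700s is Sunday. For year 53: 53÷12 = 4 r 5, and 5÷4 = 1, so 4+5+1 = 10.
Sunday + 10 ≡ Wednesday — that's 1753's doomsday.
In January the doomsday date is Jan 3 (1753 is not a leap year).
Jan 31 is 28 days after Jan 3; 28 mod 7 = 0, so Wednesday + 0 = Wednesday.

Wednesday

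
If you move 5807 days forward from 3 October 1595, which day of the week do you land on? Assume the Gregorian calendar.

Saturday

First find the weekday of Oct 3, 1595. Doomsday rule: the anchor day for the 1500s is Wednesday. For year 95: 95÷12 = 7 r 11, and 11÷4 = 2, so 7+11+2 = 20.
Wednesday + 20 ≡ Tuesday — that's 1595's doomsday.
In October the doomsday date is Oct 10.
Oct 3 is 7 days before Oct 10; 7 mod 7 = 0, so Tuesday − 0 = Tuesday.
5807 mod 7 = 4, so 5807 days after a Tuesday is Tuesday + 4 = Saturday.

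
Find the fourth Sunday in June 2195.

June 1, 2195 is a Monday.
The first Sunday is therefore June 7 (6 days later).
The fourth Sunday is 7 + 3×7 = June 28.

June 28, 2195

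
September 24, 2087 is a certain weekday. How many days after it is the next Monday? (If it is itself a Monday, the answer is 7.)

5

Sep 24, 2087 is a Wednesday.
From Wednesday to the next Monday is 5 days.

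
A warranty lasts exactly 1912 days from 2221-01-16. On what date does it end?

+365 (one year) → Jan 16, 2222 (1547 left).
+365 (one year) → Jan 16, 2223 (1182 left).
+365 (one year) → Jan 16, 2224 (817 left).
+366 (one year; includes Feb 29, 2224) → Jan 16, 2225 (451 left).
+365 (one year) → Jan 16, 2226 (86 left).
Jan has 31 days: +16 → Feb 1, 2226 (70 left).
Feb has 28 days: +28 → Mar 1, 2226 (42 left).
Mar has 31 days: +31 → Apr 1, 2226 (11 left).
+11 → Apr 12, 2226.

April 12, 2226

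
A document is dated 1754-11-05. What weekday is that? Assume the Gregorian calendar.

Doomsday rule: the anchor day for the 1700s is Sunday. For year 54: 54÷12 = 4 r 6, and 6÷4 = 1, so 4+6+1 = 11.
Sunday + 11 ≡ Thursday — that's 1754's doomsday.
In November the doomsday date is Nov 7.
Nov 5 is 2 days before Nov 7; 2 mod 7 = 2, so Thursday − 2 = Tuesday.

Tuesday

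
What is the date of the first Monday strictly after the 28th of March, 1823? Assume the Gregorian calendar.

Mar 28, 1823 is a Friday.
From Friday to the next Monday is 3 days.
Mar 28, 1823 + 3 = Mar 31, 1823.

March 31, 1823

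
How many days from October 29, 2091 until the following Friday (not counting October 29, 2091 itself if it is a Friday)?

Oct 29, 2091 is a Monday.
From Monday to the next Friday is 4 days.

4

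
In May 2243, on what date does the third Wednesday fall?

May 17, 2243

May 1, 2243 is a Monday.
The first Wednesday is therefore May 3 (2 days later).
The third Wednesday is 3 + 2×7 = May 17.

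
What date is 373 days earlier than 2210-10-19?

October 11, 2209

−19 → Sep 30, 2210 (end of Sep, 30 days; 354 left).
−30 → Aug 31, 2210 (end of Aug, 31 days; 324 left).
−31 → Jul 31, 2210 (end of Jul, 31 days; 293 left).
−31 → Jun 30, 2210 (end of Jun, 30 days; 262 left).
−30 → May 31, 2210 (end of May, 31 days; 232 left).
−31 → Apr 30, 2210 (end of Apr, 30 days; 201 left).
−30 → Mar 31, 2210 (end of Mar, 31 days; 171 left).
−31 → Feb 28, 2210 (end of Feb, 28 days; 140 left).
−28 → Jan 31, 2210 (end of Jan, 31 days; 112 left).
−31 → Dec 31, 2209 (end of Dec, 31 days; 81 left).
−31 → Nov 30, 2209 (end of Nov, 30 days; 50 left).
−30 → Oct 31, 2209 (end of Oct, 31 days; 20 left).
−20 → Oct 11, 2209.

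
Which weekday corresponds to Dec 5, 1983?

Monday

Doomsday rule: the anchor day for the 1900s is Wednesday. For year 83: 83÷12 = 6 r 11, and 11÷4 = 2, so 6+11+2 = 19.
Wednesday + 19 ≡ Monday — that's 1983's doomsday.
In December the doomsday date is Dec 12.
Dec 5 is 7 days before Dec 12; 7 mod 7 = 0, so Monday − 0 = Monday.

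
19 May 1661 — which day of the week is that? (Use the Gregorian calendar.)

Thursday

Doomsday rule: the anchor day for the 1600s is Tuesday. For year 61: 61÷12 = 5 r 1, and 1÷4 = 0, so 5+1+0 = 6.
Tuesday + 6 ≡ Monday — that's 1661's doomsday.
In May the doomsday date is May 9.
May 19 is 10 days after May 9; 10 mod 7 = 3, so Monday + 3 = Thursday.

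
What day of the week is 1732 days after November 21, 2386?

Monday

Nov 21, 2386 is a Friday.
1732 mod 7 = 3, so 1732 days after a Friday is Friday + 3 = Monday.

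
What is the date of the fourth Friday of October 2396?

October 1, 2396 is a Tuesday.
The first Friday is therefore October 4 (3 days later).
The fourth Friday is 4 + 3×7 = October 25.

October 25, 2396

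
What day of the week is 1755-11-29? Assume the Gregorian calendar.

Saturday

Doomsday rule: the anchor day for the 1700s is Sunday. For year 55: 55÷12 = 4 r 7, and 7÷4 = 1, so 4+7+1 = 12.
Sunday + 12 ≡ Friday — that's 1755's doomsday.
In November the doomsday date is Nov 7.
Nov 29 is 22 days after Nov 7; 22 mod 7 = 1, so Friday + 1 = Saturday.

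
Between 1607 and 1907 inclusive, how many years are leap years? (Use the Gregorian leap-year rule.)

Multiples of 4 in [1607,1907]: 75.
Of those, multiples of 100: 3 (not leap unless ÷400).
Multiples of 400: 0.
Leap years = 75 − 3 + 0 = 72.

72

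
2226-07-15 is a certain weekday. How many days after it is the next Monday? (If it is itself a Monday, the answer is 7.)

2

Jul 15, 2226 is a Saturday.
From Saturday to the next Monday is 2 days.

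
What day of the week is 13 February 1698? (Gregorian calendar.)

Doomsday rule: the anchor day for the 1600s is Tuesday. For year 98: 98÷12 = 8 r 2, and 2÷4 = 0, so 8+2+0 = 10.
Tuesday + 10 ≡ Friday — that's 1698's doomsday.
In February the doomsday date is Feb 28 (1698 is not a leap year).
Feb 13 is 15 days before Feb 28; 15 mod 7 = 1, so Friday − 1 = Thursday.

Thursday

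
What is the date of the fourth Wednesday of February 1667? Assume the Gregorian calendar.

February 1, 1667 is a Tuesday.
The first Wednesday is therefore February 2 (1 days later).
The fourth Wednesday is 2 + 3×7 = February 23.

February 23, 1667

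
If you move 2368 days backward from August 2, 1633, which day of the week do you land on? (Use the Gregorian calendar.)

First find the weekday of Aug 2, 1633. Doomsday rule: the anchor day for the 1600s is Tuesday. For year 33: 33÷12 = 2 r 9, and 9÷4 = 2, so 2+9+2 = 13.
Tuesday + 13 ≡ Monday — that's 1633's doomsday.
In August the doomsday date is Aug 8.
Aug 2 is 6 days before Aug 8; 6 mod 7 = 6, so Monday − 6 = Tuesday.
2368 mod 7 = 2, so 2368 days before a Tuesday is Tuesday − 2 = Sunday.

Sunday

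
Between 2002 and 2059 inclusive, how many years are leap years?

Multiples of 4 in [2002,2059]: 14.
Of those, multiples of 100: 0 (not leap unless ÷400).
Multiples of 400: 0.
Leap years = 14 − 0 + 0 = 14.

14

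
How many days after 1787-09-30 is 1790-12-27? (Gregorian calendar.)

1184

Sep 30, 1787 → Sep 30, 1788: 366 days (Feb 29, 1788 is in that span).
Sep 30, 1788 → Sep 30, 1789: 365 days.
Sep 30, 1789 → Sep 30, 1790: 365 days.
Sep 30, 1790 → Oct 30, 1790: 30 days (September has 30).
Oct 30, 1790 → Nov 30, 1790: 31 days (October has 31).
Nov 30, 1790 → Dec 27, 1790: 27 days.
Total: 1184 days.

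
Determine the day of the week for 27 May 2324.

Tuesday

Doomsday rule: the anchor day for the 2300s is Wednesday. For year 24: 24÷12 = 2 r 0, and 0÷4 = 0, so 2+0+0 = 2.
Wednesday + 2 ≡ Friday — that's 2324's doomsday.
In May the doomsday date is May 9.
May 27 is 18 days after May 9; 18 mod 7 = 4, so Friday + 4 = Tuesday.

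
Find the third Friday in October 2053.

October 1, 2053 is a Wednesday.
The first Friday is therefore October 3 (2 days later).
The third Friday is 3 + 2×7 = October 17.

October 17, 2053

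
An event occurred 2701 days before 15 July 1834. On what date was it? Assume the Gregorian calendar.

−365 (one year) → Jul 15, 1833 (2336 left).
−365 (one year) → Jul 15, 1832 (1971 left).
−366 (one year; includes Feb 29, 1832) → Jul 15, 1831 (1605 left).
−365 (one year) → Jul 15, 1830 (1240 left).
−365 (one year) → Jul 15, 1829 (875 left).
−365 (one year) → Jul 15, 1828 (510 left).
−366 (one year; includes Feb 29, 1828) → Jul 15, 1827 (144 left).
−15 → Jun 30, 1827 (end of Jun, 30 days; 129 left).
−30 → May 31, 1827 (end of May, 31 days; 99 left).
−31 → Apr 30, 1827 (end of Apr, 30 days; 68 left).
−30 → Mar 31, 1827 (end of Mar, 31 days; 38 left).
−31 → Feb 28, 1827 (end of Feb, 28 days; 7 left).
−7 → Feb 21, 1827.

February 21, 1827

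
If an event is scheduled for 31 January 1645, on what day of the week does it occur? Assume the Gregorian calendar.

Doomsday rule: the anchor day for the 1600s is Tuesday. For year 45: 45÷12 = 3 r 9, and 9÷4 = 2, so 3+9+2 = 14.
Tuesday + 14 ≡ Tuesday — that's 1645's doomsday.
In January the doomsday date is Jan 3 (1645 is not a leap year).
Jan 31 is 28 days after Jan 3; 28 mod 7 = 0, so Tuesday + 0 = Tuesday.

Tuesday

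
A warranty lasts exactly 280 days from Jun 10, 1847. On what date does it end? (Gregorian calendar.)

Jun has 30 days: +21 → Jul 1, 1847 (259 left).
Jul has 31 days: +31 → Aug 1, 1847 (228 left).
Aug has 31 days: +31 → Sep 1, 1847 (197 left).
Sep has 30 days: +30 → Oct 1, 1847 (167 left).
Oct has 31 days: +31 → Nov 1, 1847 (136 left).
Nov has 30 days: +30 → Dec 1, 1847 (106 left).
Dec has 31 days: +31 → Jan 1, 1848 (75 left).
Jan has 31 days: +31 → Feb 1, 1848 (44 left).
Feb has 29 days: +29 → Mar 1, 1848 (15 left).
+15 → Mar 16, 1848.

March 16, 1848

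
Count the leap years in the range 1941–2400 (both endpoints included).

112

Multiples of 4 in [1941,2400]: 115.
Of those, multiples of 100: 5 (not leap unless ÷400).
Multiples of 400: 2.
Leap years = 115 − 5 + 2 = 112.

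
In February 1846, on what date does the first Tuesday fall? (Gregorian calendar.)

February 1, 1846 is a Sunday.
The first Tuesday is therefore February 3 (2 days later).

February 3, 1846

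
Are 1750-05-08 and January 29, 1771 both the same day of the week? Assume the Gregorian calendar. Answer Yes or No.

From May 8, 1750 to Jan 29, 1771 is 7571 days.
7571 mod 7 = 4, so they are different weekdays.
(May 8, 1750 is a Friday; Jan 29, 1771 is a Tuesday.)

No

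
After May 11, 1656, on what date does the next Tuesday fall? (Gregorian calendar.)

May 11, 1656 is a Thursday.
From Thursday to the next Tuesday is 5 days.
May 11, 1656 + 5 = May 16, 1656.

May 16, 1656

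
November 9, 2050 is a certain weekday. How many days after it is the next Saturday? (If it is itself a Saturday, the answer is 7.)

3

Nov 9, 2050 is a Wednesday.
From Wednesday to the next Saturday is 3 days.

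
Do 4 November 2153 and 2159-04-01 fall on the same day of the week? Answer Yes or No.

Yes

From Nov 4, 2153 to Apr 1, 2159 is 1974 days.
1974 mod 7 = 0, so they are the same weekday.
(Nov 4, 2153 is a Sunday; Apr 1, 2159 is a Sunday.)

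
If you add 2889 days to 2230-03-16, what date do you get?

February 11, 2238

+365 (one year) → Mar 16, 2231 (2524 left).
+366 (one year; includes Feb 29, 2232) → Mar 16, 2232 (2158 left).
+365 (one year) → Mar 16, 2233 (1793 left).
+365 (one year) → Mar 16, 2234 (1428 left).
+365 (one year) → Mar 16, 2235 (1063 left).
+366 (one year; includes Feb 29, 2236) → Mar 16, 2236 (697 left).
+365 (one year) → Mar 16, 2237 (332 left).
Mar has 31 days: +16 → Apr 1, 2237 (316 left).
Apr has 30 days: +30 → May 1, 2237 (286 left).
May has 31 days: +31 → Jun 1, 2237 (255 left).
Jun has 30 days: +30 → Jul 1, 2237 (225 left).
Jul has 31 days: +31 → Aug 1, 2237 (194 left).
Aug has 31 days: +31 → Sep 1, 2237 (163 left).
Sep has 30 days: +30 → Oct 1, 2237 (133 left).
Oct has 31 days: +31 → Nov 1, 2237 (102 left).
Nov has 30 days: +30 → Dec 1, 2237 (72 left).
Dec has 31 days: +31 → Jan 1, 2238 (41 left).
Jan has 31 days: +31 → Feb 1, 2238 (10 left).
+10 → Feb 11, 2238.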